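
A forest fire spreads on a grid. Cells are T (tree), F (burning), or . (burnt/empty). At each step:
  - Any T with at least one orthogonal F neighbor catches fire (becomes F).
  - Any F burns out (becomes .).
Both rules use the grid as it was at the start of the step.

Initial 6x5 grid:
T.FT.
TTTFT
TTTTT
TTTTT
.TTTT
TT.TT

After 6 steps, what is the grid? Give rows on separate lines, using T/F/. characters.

Step 1: 4 trees catch fire, 2 burn out
  T..F.
  TTF.F
  TTTFT
  TTTTT
  .TTTT
  TT.TT
Step 2: 4 trees catch fire, 4 burn out
  T....
  TF...
  TTF.F
  TTTFT
  .TTTT
  TT.TT
Step 3: 5 trees catch fire, 4 burn out
  T....
  F....
  TF...
  TTF.F
  .TTFT
  TT.TT
Step 4: 6 trees catch fire, 5 burn out
  F....
  .....
  F....
  TF...
  .TF.F
  TT.FT
Step 5: 3 trees catch fire, 6 burn out
  .....
  .....
  .....
  F....
  .F...
  TT..F
Step 6: 1 trees catch fire, 3 burn out
  .....
  .....
  .....
  .....
  .....
  TF...

.....
.....
.....
.....
.....
TF...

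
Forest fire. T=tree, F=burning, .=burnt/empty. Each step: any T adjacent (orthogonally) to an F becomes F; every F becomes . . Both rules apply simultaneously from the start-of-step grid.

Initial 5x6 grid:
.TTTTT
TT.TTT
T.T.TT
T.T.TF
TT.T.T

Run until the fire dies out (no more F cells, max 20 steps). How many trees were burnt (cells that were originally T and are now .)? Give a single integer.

Answer: 18

Derivation:
Step 1: +3 fires, +1 burnt (F count now 3)
Step 2: +2 fires, +3 burnt (F count now 2)
Step 3: +2 fires, +2 burnt (F count now 2)
Step 4: +2 fires, +2 burnt (F count now 2)
Step 5: +1 fires, +2 burnt (F count now 1)
Step 6: +1 fires, +1 burnt (F count now 1)
Step 7: +1 fires, +1 burnt (F count now 1)
Step 8: +1 fires, +1 burnt (F count now 1)
Step 9: +1 fires, +1 burnt (F count now 1)
Step 10: +1 fires, +1 burnt (F count now 1)
Step 11: +1 fires, +1 burnt (F count now 1)
Step 12: +1 fires, +1 burnt (F count now 1)
Step 13: +1 fires, +1 burnt (F count now 1)
Step 14: +0 fires, +1 burnt (F count now 0)
Fire out after step 14
Initially T: 21, now '.': 27
Total burnt (originally-T cells now '.'): 18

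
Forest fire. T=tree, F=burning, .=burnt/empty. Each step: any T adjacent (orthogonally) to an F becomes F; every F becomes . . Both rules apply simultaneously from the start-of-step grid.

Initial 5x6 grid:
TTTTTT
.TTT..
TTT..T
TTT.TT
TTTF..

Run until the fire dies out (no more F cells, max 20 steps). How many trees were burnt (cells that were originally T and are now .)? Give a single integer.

Answer: 18

Derivation:
Step 1: +1 fires, +1 burnt (F count now 1)
Step 2: +2 fires, +1 burnt (F count now 2)
Step 3: +3 fires, +2 burnt (F count now 3)
Step 4: +3 fires, +3 burnt (F count now 3)
Step 5: +4 fires, +3 burnt (F count now 4)
Step 6: +2 fires, +4 burnt (F count now 2)
Step 7: +2 fires, +2 burnt (F count now 2)
Step 8: +1 fires, +2 burnt (F count now 1)
Step 9: +0 fires, +1 burnt (F count now 0)
Fire out after step 9
Initially T: 21, now '.': 27
Total burnt (originally-T cells now '.'): 18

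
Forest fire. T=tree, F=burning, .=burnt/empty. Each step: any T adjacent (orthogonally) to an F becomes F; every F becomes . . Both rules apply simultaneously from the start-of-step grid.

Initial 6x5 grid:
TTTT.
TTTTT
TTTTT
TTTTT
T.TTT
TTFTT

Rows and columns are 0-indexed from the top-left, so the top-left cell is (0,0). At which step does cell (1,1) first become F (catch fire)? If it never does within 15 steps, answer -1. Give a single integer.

Step 1: cell (1,1)='T' (+3 fires, +1 burnt)
Step 2: cell (1,1)='T' (+4 fires, +3 burnt)
Step 3: cell (1,1)='T' (+5 fires, +4 burnt)
Step 4: cell (1,1)='T' (+5 fires, +5 burnt)
Step 5: cell (1,1)='F' (+5 fires, +5 burnt)
  -> target ignites at step 5
Step 6: cell (1,1)='.' (+4 fires, +5 burnt)
Step 7: cell (1,1)='.' (+1 fires, +4 burnt)
Step 8: cell (1,1)='.' (+0 fires, +1 burnt)
  fire out at step 8

5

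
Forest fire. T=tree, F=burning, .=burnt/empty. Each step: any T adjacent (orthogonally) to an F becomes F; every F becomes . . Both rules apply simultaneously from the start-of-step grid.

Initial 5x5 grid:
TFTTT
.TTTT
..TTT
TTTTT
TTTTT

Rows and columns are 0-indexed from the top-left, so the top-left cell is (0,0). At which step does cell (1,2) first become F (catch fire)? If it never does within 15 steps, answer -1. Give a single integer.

Step 1: cell (1,2)='T' (+3 fires, +1 burnt)
Step 2: cell (1,2)='F' (+2 fires, +3 burnt)
  -> target ignites at step 2
Step 3: cell (1,2)='.' (+3 fires, +2 burnt)
Step 4: cell (1,2)='.' (+3 fires, +3 burnt)
Step 5: cell (1,2)='.' (+4 fires, +3 burnt)
Step 6: cell (1,2)='.' (+4 fires, +4 burnt)
Step 7: cell (1,2)='.' (+2 fires, +4 burnt)
Step 8: cell (1,2)='.' (+0 fires, +2 burnt)
  fire out at step 8

2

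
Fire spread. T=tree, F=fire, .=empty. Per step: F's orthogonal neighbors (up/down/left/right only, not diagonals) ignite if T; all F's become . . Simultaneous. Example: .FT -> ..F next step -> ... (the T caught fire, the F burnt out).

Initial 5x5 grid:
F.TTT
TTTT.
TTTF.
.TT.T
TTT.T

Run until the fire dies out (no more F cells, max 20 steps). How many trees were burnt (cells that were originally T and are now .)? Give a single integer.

Answer: 15

Derivation:
Step 1: +3 fires, +2 burnt (F count now 3)
Step 2: +6 fires, +3 burnt (F count now 6)
Step 3: +4 fires, +6 burnt (F count now 4)
Step 4: +1 fires, +4 burnt (F count now 1)
Step 5: +1 fires, +1 burnt (F count now 1)
Step 6: +0 fires, +1 burnt (F count now 0)
Fire out after step 6
Initially T: 17, now '.': 23
Total burnt (originally-T cells now '.'): 15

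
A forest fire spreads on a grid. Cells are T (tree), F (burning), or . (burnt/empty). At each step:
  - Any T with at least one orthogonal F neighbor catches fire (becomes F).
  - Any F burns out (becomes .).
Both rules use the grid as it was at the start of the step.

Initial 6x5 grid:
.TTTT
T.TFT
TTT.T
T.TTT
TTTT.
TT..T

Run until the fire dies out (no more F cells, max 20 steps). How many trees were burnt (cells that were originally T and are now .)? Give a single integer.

Answer: 21

Derivation:
Step 1: +3 fires, +1 burnt (F count now 3)
Step 2: +4 fires, +3 burnt (F count now 4)
Step 3: +4 fires, +4 burnt (F count now 4)
Step 4: +3 fires, +4 burnt (F count now 3)
Step 5: +4 fires, +3 burnt (F count now 4)
Step 6: +2 fires, +4 burnt (F count now 2)
Step 7: +1 fires, +2 burnt (F count now 1)
Step 8: +0 fires, +1 burnt (F count now 0)
Fire out after step 8
Initially T: 22, now '.': 29
Total burnt (originally-T cells now '.'): 21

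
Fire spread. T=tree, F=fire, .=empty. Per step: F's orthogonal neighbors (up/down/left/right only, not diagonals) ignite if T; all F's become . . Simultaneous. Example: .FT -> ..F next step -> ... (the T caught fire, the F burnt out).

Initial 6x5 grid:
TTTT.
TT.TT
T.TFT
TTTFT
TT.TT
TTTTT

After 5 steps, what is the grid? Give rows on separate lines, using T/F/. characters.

Step 1: 6 trees catch fire, 2 burn out
  TTTT.
  TT.FT
  T.F.F
  TTF.F
  TT.FT
  TTTTT
Step 2: 5 trees catch fire, 6 burn out
  TTTF.
  TT..F
  T....
  TF...
  TT..F
  TTTFT
Step 3: 5 trees catch fire, 5 burn out
  TTF..
  TT...
  T....
  F....
  TF...
  TTF.F
Step 4: 4 trees catch fire, 5 burn out
  TF...
  TT...
  F....
  .....
  F....
  TF...
Step 5: 4 trees catch fire, 4 burn out
  F....
  FF...
  .....
  .....
  .....
  F....

F....
FF...
.....
.....
.....
F....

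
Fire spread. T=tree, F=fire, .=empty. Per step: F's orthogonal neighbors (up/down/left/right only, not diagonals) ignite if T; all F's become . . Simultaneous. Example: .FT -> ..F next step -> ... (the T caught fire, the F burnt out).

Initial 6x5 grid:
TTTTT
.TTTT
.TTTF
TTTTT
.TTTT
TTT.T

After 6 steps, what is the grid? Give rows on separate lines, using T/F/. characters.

Step 1: 3 trees catch fire, 1 burn out
  TTTTT
  .TTTF
  .TTF.
  TTTTF
  .TTTT
  TTT.T
Step 2: 5 trees catch fire, 3 burn out
  TTTTF
  .TTF.
  .TF..
  TTTF.
  .TTTF
  TTT.T
Step 3: 6 trees catch fire, 5 burn out
  TTTF.
  .TF..
  .F...
  TTF..
  .TTF.
  TTT.F
Step 4: 4 trees catch fire, 6 burn out
  TTF..
  .F...
  .....
  TF...
  .TF..
  TTT..
Step 5: 4 trees catch fire, 4 burn out
  TF...
  .....
  .....
  F....
  .F...
  TTF..
Step 6: 2 trees catch fire, 4 burn out
  F....
  .....
  .....
  .....
  .....
  TF...

F....
.....
.....
.....
.....
TF...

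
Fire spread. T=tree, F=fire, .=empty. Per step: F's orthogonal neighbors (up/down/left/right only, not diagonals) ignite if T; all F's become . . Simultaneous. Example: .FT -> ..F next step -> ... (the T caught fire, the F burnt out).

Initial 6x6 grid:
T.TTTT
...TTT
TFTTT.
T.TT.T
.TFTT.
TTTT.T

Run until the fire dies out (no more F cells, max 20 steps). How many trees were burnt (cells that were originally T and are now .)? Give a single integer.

Step 1: +6 fires, +2 burnt (F count now 6)
Step 2: +6 fires, +6 burnt (F count now 6)
Step 3: +3 fires, +6 burnt (F count now 3)
Step 4: +2 fires, +3 burnt (F count now 2)
Step 5: +3 fires, +2 burnt (F count now 3)
Step 6: +1 fires, +3 burnt (F count now 1)
Step 7: +0 fires, +1 burnt (F count now 0)
Fire out after step 7
Initially T: 24, now '.': 33
Total burnt (originally-T cells now '.'): 21

Answer: 21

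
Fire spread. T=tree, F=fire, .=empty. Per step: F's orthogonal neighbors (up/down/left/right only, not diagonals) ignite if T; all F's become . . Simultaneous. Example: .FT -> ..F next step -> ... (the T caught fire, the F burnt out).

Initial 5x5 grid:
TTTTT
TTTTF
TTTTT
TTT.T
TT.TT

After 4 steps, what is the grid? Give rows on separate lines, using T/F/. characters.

Step 1: 3 trees catch fire, 1 burn out
  TTTTF
  TTTF.
  TTTTF
  TTT.T
  TT.TT
Step 2: 4 trees catch fire, 3 burn out
  TTTF.
  TTF..
  TTTF.
  TTT.F
  TT.TT
Step 3: 4 trees catch fire, 4 burn out
  TTF..
  TF...
  TTF..
  TTT..
  TT.TF
Step 4: 5 trees catch fire, 4 burn out
  TF...
  F....
  TF...
  TTF..
  TT.F.

TF...
F....
TF...
TTF..
TT.F.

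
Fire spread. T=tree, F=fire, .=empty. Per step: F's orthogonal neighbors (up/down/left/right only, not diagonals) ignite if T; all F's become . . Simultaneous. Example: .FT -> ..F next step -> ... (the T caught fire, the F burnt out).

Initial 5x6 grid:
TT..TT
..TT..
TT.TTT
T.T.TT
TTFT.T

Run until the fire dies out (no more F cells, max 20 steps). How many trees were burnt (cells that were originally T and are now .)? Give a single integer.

Step 1: +3 fires, +1 burnt (F count now 3)
Step 2: +1 fires, +3 burnt (F count now 1)
Step 3: +1 fires, +1 burnt (F count now 1)
Step 4: +1 fires, +1 burnt (F count now 1)
Step 5: +1 fires, +1 burnt (F count now 1)
Step 6: +0 fires, +1 burnt (F count now 0)
Fire out after step 6
Initially T: 19, now '.': 18
Total burnt (originally-T cells now '.'): 7

Answer: 7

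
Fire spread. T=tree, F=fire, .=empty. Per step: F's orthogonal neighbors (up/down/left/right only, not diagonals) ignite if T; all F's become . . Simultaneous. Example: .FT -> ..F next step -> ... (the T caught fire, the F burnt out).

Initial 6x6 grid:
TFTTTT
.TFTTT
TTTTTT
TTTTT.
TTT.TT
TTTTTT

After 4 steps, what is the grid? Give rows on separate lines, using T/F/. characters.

Step 1: 5 trees catch fire, 2 burn out
  F.FTTT
  .F.FTT
  TTFTTT
  TTTTT.
  TTT.TT
  TTTTTT
Step 2: 5 trees catch fire, 5 burn out
  ...FTT
  ....FT
  TF.FTT
  TTFTT.
  TTT.TT
  TTTTTT
Step 3: 7 trees catch fire, 5 burn out
  ....FT
  .....F
  F...FT
  TF.FT.
  TTF.TT
  TTTTTT
Step 4: 6 trees catch fire, 7 burn out
  .....F
  ......
  .....F
  F...F.
  TF..TT
  TTFTTT

.....F
......
.....F
F...F.
TF..TT
TTFTTT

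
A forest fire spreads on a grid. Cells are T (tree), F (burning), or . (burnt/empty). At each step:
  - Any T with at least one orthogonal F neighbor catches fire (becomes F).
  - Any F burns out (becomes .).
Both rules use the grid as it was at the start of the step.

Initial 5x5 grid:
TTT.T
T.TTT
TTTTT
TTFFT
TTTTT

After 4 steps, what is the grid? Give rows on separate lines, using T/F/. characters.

Step 1: 6 trees catch fire, 2 burn out
  TTT.T
  T.TTT
  TTFFT
  TF..F
  TTFFT
Step 2: 7 trees catch fire, 6 burn out
  TTT.T
  T.FFT
  TF..F
  F....
  TF..F
Step 3: 4 trees catch fire, 7 burn out
  TTF.T
  T...F
  F....
  .....
  F....
Step 4: 3 trees catch fire, 4 burn out
  TF..F
  F....
  .....
  .....
  .....

TF..F
F....
.....
.....
.....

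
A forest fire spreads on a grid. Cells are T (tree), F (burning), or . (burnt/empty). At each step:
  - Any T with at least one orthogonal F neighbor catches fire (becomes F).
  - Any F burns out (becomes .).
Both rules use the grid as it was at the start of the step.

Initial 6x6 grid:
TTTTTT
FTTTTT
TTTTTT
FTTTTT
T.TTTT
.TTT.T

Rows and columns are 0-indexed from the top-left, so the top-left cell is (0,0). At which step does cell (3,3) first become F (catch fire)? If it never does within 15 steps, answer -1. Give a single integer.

Step 1: cell (3,3)='T' (+5 fires, +2 burnt)
Step 2: cell (3,3)='T' (+4 fires, +5 burnt)
Step 3: cell (3,3)='F' (+5 fires, +4 burnt)
  -> target ignites at step 3
Step 4: cell (3,3)='.' (+6 fires, +5 burnt)
Step 5: cell (3,3)='.' (+7 fires, +6 burnt)
Step 6: cell (3,3)='.' (+3 fires, +7 burnt)
Step 7: cell (3,3)='.' (+1 fires, +3 burnt)
Step 8: cell (3,3)='.' (+0 fires, +1 burnt)
  fire out at step 8

3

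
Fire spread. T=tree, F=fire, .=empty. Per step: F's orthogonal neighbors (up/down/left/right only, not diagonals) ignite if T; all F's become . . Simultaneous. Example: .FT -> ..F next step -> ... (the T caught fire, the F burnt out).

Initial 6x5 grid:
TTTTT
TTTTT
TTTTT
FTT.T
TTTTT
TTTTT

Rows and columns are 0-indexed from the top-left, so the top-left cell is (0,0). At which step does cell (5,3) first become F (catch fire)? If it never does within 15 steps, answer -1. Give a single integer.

Step 1: cell (5,3)='T' (+3 fires, +1 burnt)
Step 2: cell (5,3)='T' (+5 fires, +3 burnt)
Step 3: cell (5,3)='T' (+5 fires, +5 burnt)
Step 4: cell (5,3)='T' (+5 fires, +5 burnt)
Step 5: cell (5,3)='F' (+5 fires, +5 burnt)
  -> target ignites at step 5
Step 6: cell (5,3)='.' (+4 fires, +5 burnt)
Step 7: cell (5,3)='.' (+1 fires, +4 burnt)
Step 8: cell (5,3)='.' (+0 fires, +1 burnt)
  fire out at step 8

5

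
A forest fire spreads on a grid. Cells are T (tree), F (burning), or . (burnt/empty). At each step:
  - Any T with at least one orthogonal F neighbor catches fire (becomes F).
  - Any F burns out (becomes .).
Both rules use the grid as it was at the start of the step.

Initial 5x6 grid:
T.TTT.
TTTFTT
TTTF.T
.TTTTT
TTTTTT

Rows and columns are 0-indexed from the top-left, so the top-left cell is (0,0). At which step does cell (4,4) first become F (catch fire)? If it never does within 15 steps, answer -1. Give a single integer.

Step 1: cell (4,4)='T' (+5 fires, +2 burnt)
Step 2: cell (4,4)='T' (+8 fires, +5 burnt)
Step 3: cell (4,4)='F' (+7 fires, +8 burnt)
  -> target ignites at step 3
Step 4: cell (4,4)='.' (+3 fires, +7 burnt)
Step 5: cell (4,4)='.' (+1 fires, +3 burnt)
Step 6: cell (4,4)='.' (+0 fires, +1 burnt)
  fire out at step 6

3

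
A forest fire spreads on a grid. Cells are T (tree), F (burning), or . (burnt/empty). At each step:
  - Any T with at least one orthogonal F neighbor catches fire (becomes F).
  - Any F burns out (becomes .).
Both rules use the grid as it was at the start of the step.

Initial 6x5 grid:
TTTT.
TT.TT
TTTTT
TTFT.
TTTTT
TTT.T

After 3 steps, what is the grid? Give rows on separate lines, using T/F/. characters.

Step 1: 4 trees catch fire, 1 burn out
  TTTT.
  TT.TT
  TTFTT
  TF.F.
  TTFTT
  TTT.T
Step 2: 6 trees catch fire, 4 burn out
  TTTT.
  TT.TT
  TF.FT
  F....
  TF.FT
  TTF.T
Step 3: 7 trees catch fire, 6 burn out
  TTTT.
  TF.FT
  F...F
  .....
  F...F
  TF..T

TTTT.
TF.FT
F...F
.....
F...F
TF..T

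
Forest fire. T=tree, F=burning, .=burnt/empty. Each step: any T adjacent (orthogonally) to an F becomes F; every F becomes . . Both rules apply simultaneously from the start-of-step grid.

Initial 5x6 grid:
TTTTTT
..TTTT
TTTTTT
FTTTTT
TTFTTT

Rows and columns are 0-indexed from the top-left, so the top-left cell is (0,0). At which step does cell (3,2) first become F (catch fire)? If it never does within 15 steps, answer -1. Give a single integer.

Step 1: cell (3,2)='F' (+6 fires, +2 burnt)
  -> target ignites at step 1
Step 2: cell (3,2)='.' (+4 fires, +6 burnt)
Step 3: cell (3,2)='.' (+4 fires, +4 burnt)
Step 4: cell (3,2)='.' (+4 fires, +4 burnt)
Step 5: cell (3,2)='.' (+4 fires, +4 burnt)
Step 6: cell (3,2)='.' (+3 fires, +4 burnt)
Step 7: cell (3,2)='.' (+1 fires, +3 burnt)
Step 8: cell (3,2)='.' (+0 fires, +1 burnt)
  fire out at step 8

1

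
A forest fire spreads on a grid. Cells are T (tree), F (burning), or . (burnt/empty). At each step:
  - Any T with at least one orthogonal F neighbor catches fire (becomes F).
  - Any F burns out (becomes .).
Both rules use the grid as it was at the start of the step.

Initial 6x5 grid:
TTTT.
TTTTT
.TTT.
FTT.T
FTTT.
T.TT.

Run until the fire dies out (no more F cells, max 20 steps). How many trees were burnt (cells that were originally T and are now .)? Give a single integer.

Answer: 20

Derivation:
Step 1: +3 fires, +2 burnt (F count now 3)
Step 2: +3 fires, +3 burnt (F count now 3)
Step 3: +4 fires, +3 burnt (F count now 4)
Step 4: +5 fires, +4 burnt (F count now 5)
Step 5: +3 fires, +5 burnt (F count now 3)
Step 6: +2 fires, +3 burnt (F count now 2)
Step 7: +0 fires, +2 burnt (F count now 0)
Fire out after step 7
Initially T: 21, now '.': 29
Total burnt (originally-T cells now '.'): 20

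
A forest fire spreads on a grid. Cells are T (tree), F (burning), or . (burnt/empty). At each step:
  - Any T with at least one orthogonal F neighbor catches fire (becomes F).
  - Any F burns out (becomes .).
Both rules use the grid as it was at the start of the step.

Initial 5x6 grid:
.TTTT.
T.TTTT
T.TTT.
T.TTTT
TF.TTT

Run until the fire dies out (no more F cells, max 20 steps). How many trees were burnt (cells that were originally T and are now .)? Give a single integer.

Step 1: +1 fires, +1 burnt (F count now 1)
Step 2: +1 fires, +1 burnt (F count now 1)
Step 3: +1 fires, +1 burnt (F count now 1)
Step 4: +1 fires, +1 burnt (F count now 1)
Step 5: +0 fires, +1 burnt (F count now 0)
Fire out after step 5
Initially T: 22, now '.': 12
Total burnt (originally-T cells now '.'): 4

Answer: 4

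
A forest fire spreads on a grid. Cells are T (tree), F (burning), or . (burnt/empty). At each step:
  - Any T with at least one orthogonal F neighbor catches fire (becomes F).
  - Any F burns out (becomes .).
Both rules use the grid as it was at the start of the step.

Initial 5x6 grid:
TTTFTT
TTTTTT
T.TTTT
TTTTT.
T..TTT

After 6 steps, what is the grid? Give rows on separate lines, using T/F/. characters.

Step 1: 3 trees catch fire, 1 burn out
  TTF.FT
  TTTFTT
  T.TTTT
  TTTTT.
  T..TTT
Step 2: 5 trees catch fire, 3 burn out
  TF...F
  TTF.FT
  T.TFTT
  TTTTT.
  T..TTT
Step 3: 6 trees catch fire, 5 burn out
  F.....
  TF...F
  T.F.FT
  TTTFT.
  T..TTT
Step 4: 5 trees catch fire, 6 burn out
  ......
  F.....
  T....F
  TTF.F.
  T..FTT
Step 5: 3 trees catch fire, 5 burn out
  ......
  ......
  F.....
  TF....
  T...FT
Step 6: 2 trees catch fire, 3 burn out
  ......
  ......
  ......
  F.....
  T....F

......
......
......
F.....
T....F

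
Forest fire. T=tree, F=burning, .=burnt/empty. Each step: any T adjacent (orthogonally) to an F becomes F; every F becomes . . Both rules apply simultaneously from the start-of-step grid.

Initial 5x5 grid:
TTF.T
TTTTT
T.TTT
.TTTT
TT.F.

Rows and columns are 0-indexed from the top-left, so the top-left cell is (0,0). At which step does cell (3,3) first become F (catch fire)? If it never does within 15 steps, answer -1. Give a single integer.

Step 1: cell (3,3)='F' (+3 fires, +2 burnt)
  -> target ignites at step 1
Step 2: cell (3,3)='.' (+7 fires, +3 burnt)
Step 3: cell (3,3)='.' (+4 fires, +7 burnt)
Step 4: cell (3,3)='.' (+3 fires, +4 burnt)
Step 5: cell (3,3)='.' (+1 fires, +3 burnt)
Step 6: cell (3,3)='.' (+0 fires, +1 burnt)
  fire out at step 6

1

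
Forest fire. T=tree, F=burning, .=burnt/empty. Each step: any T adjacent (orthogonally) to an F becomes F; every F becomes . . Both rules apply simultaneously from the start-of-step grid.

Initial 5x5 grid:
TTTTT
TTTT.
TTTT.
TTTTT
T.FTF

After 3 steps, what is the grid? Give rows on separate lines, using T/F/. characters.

Step 1: 3 trees catch fire, 2 burn out
  TTTTT
  TTTT.
  TTTT.
  TTFTF
  T..F.
Step 2: 3 trees catch fire, 3 burn out
  TTTTT
  TTTT.
  TTFT.
  TF.F.
  T....
Step 3: 4 trees catch fire, 3 burn out
  TTTTT
  TTFT.
  TF.F.
  F....
  T....

TTTTT
TTFT.
TF.F.
F....
T....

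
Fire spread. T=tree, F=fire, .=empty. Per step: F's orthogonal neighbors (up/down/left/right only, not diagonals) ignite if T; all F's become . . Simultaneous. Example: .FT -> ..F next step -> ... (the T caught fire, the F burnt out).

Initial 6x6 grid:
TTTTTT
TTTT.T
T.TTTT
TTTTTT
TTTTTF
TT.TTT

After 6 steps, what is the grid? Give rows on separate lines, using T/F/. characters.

Step 1: 3 trees catch fire, 1 burn out
  TTTTTT
  TTTT.T
  T.TTTT
  TTTTTF
  TTTTF.
  TT.TTF
Step 2: 4 trees catch fire, 3 burn out
  TTTTTT
  TTTT.T
  T.TTTF
  TTTTF.
  TTTF..
  TT.TF.
Step 3: 5 trees catch fire, 4 burn out
  TTTTTT
  TTTT.F
  T.TTF.
  TTTF..
  TTF...
  TT.F..
Step 4: 4 trees catch fire, 5 burn out
  TTTTTF
  TTTT..
  T.TF..
  TTF...
  TF....
  TT....
Step 5: 6 trees catch fire, 4 burn out
  TTTTF.
  TTTF..
  T.F...
  TF....
  F.....
  TF....
Step 6: 4 trees catch fire, 6 burn out
  TTTF..
  TTF...
  T.....
  F.....
  ......
  F.....

TTTF..
TTF...
T.....
F.....
......
F.....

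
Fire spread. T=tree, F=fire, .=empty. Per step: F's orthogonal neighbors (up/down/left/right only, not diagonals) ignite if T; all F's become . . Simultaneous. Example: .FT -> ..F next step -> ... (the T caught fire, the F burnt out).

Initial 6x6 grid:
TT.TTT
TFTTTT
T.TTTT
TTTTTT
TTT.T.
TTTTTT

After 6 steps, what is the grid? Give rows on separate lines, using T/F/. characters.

Step 1: 3 trees catch fire, 1 burn out
  TF.TTT
  F.FTTT
  T.TTTT
  TTTTTT
  TTT.T.
  TTTTTT
Step 2: 4 trees catch fire, 3 burn out
  F..TTT
  ...FTT
  F.FTTT
  TTTTTT
  TTT.T.
  TTTTTT
Step 3: 5 trees catch fire, 4 burn out
  ...FTT
  ....FT
  ...FTT
  FTFTTT
  TTT.T.
  TTTTTT
Step 4: 7 trees catch fire, 5 burn out
  ....FT
  .....F
  ....FT
  .F.FTT
  FTF.T.
  TTTTTT
Step 5: 6 trees catch fire, 7 burn out
  .....F
  ......
  .....F
  ....FT
  .F..T.
  FTFTTT
Step 6: 4 trees catch fire, 6 burn out
  ......
  ......
  ......
  .....F
  ....F.
  .F.FTT

......
......
......
.....F
....F.
.F.FTT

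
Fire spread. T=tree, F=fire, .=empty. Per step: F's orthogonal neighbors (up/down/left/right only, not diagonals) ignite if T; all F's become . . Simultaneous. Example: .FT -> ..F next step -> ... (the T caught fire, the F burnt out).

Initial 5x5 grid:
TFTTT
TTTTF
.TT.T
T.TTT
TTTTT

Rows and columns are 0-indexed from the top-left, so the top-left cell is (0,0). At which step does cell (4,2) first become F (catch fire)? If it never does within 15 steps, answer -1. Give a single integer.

Step 1: cell (4,2)='T' (+6 fires, +2 burnt)
Step 2: cell (4,2)='T' (+5 fires, +6 burnt)
Step 3: cell (4,2)='T' (+3 fires, +5 burnt)
Step 4: cell (4,2)='T' (+2 fires, +3 burnt)
Step 5: cell (4,2)='F' (+1 fires, +2 burnt)
  -> target ignites at step 5
Step 6: cell (4,2)='.' (+1 fires, +1 burnt)
Step 7: cell (4,2)='.' (+1 fires, +1 burnt)
Step 8: cell (4,2)='.' (+1 fires, +1 burnt)
Step 9: cell (4,2)='.' (+0 fires, +1 burnt)
  fire out at step 9

5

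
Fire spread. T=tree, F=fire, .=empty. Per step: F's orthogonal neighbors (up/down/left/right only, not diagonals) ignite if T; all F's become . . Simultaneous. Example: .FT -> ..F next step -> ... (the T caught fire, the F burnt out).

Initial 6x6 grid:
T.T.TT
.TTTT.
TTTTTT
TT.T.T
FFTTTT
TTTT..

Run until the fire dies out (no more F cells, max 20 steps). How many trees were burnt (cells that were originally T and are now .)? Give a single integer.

Step 1: +5 fires, +2 burnt (F count now 5)
Step 2: +4 fires, +5 burnt (F count now 4)
Step 3: +5 fires, +4 burnt (F count now 5)
Step 4: +3 fires, +5 burnt (F count now 3)
Step 5: +4 fires, +3 burnt (F count now 4)
Step 6: +2 fires, +4 burnt (F count now 2)
Step 7: +1 fires, +2 burnt (F count now 1)
Step 8: +1 fires, +1 burnt (F count now 1)
Step 9: +0 fires, +1 burnt (F count now 0)
Fire out after step 9
Initially T: 26, now '.': 35
Total burnt (originally-T cells now '.'): 25

Answer: 25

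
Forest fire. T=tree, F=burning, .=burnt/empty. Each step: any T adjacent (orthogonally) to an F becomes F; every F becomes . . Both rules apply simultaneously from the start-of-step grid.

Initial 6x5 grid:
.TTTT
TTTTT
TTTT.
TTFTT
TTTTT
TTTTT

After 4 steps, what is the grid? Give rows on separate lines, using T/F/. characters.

Step 1: 4 trees catch fire, 1 burn out
  .TTTT
  TTTTT
  TTFT.
  TF.FT
  TTFTT
  TTTTT
Step 2: 8 trees catch fire, 4 burn out
  .TTTT
  TTFTT
  TF.F.
  F...F
  TF.FT
  TTFTT
Step 3: 8 trees catch fire, 8 burn out
  .TFTT
  TF.FT
  F....
  .....
  F...F
  TF.FT
Step 4: 6 trees catch fire, 8 burn out
  .F.FT
  F...F
  .....
  .....
  .....
  F...F

.F.FT
F...F
.....
.....
.....
F...F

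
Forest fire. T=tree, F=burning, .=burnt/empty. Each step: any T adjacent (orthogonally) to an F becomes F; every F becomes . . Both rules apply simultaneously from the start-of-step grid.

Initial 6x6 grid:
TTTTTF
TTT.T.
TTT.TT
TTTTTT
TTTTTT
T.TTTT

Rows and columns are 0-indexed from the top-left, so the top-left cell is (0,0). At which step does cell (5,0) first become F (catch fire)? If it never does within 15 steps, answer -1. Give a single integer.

Step 1: cell (5,0)='T' (+1 fires, +1 burnt)
Step 2: cell (5,0)='T' (+2 fires, +1 burnt)
Step 3: cell (5,0)='T' (+2 fires, +2 burnt)
Step 4: cell (5,0)='T' (+4 fires, +2 burnt)
Step 5: cell (5,0)='T' (+6 fires, +4 burnt)
Step 6: cell (5,0)='T' (+6 fires, +6 burnt)
Step 7: cell (5,0)='T' (+5 fires, +6 burnt)
Step 8: cell (5,0)='T' (+3 fires, +5 burnt)
Step 9: cell (5,0)='T' (+1 fires, +3 burnt)
Step 10: cell (5,0)='F' (+1 fires, +1 burnt)
  -> target ignites at step 10
Step 11: cell (5,0)='.' (+0 fires, +1 burnt)
  fire out at step 11

10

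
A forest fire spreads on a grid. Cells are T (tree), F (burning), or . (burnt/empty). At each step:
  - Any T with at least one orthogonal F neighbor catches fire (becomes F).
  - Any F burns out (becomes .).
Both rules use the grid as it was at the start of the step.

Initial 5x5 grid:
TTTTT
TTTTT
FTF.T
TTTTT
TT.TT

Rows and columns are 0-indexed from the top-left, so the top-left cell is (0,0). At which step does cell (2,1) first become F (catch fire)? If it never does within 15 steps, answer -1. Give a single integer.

Step 1: cell (2,1)='F' (+5 fires, +2 burnt)
  -> target ignites at step 1
Step 2: cell (2,1)='.' (+7 fires, +5 burnt)
Step 3: cell (2,1)='.' (+6 fires, +7 burnt)
Step 4: cell (2,1)='.' (+3 fires, +6 burnt)
Step 5: cell (2,1)='.' (+0 fires, +3 burnt)
  fire out at step 5

1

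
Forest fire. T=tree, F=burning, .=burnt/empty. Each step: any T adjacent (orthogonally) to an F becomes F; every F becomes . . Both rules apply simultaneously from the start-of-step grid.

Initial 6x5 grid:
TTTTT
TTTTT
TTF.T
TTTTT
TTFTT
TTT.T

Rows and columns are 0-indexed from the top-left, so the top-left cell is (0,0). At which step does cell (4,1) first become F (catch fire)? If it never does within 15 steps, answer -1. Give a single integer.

Step 1: cell (4,1)='F' (+6 fires, +2 burnt)
  -> target ignites at step 1
Step 2: cell (4,1)='.' (+9 fires, +6 burnt)
Step 3: cell (4,1)='.' (+8 fires, +9 burnt)
Step 4: cell (4,1)='.' (+3 fires, +8 burnt)
Step 5: cell (4,1)='.' (+0 fires, +3 burnt)
  fire out at step 5

1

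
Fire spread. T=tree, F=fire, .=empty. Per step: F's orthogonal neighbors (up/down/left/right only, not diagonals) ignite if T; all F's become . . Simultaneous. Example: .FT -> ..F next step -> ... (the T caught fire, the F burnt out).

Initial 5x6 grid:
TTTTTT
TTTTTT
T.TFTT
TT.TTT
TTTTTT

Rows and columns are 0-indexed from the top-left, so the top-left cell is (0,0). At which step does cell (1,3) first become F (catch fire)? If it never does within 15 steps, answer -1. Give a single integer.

Step 1: cell (1,3)='F' (+4 fires, +1 burnt)
  -> target ignites at step 1
Step 2: cell (1,3)='.' (+6 fires, +4 burnt)
Step 3: cell (1,3)='.' (+7 fires, +6 burnt)
Step 4: cell (1,3)='.' (+5 fires, +7 burnt)
Step 5: cell (1,3)='.' (+4 fires, +5 burnt)
Step 6: cell (1,3)='.' (+1 fires, +4 burnt)
Step 7: cell (1,3)='.' (+0 fires, +1 burnt)
  fire out at step 7

1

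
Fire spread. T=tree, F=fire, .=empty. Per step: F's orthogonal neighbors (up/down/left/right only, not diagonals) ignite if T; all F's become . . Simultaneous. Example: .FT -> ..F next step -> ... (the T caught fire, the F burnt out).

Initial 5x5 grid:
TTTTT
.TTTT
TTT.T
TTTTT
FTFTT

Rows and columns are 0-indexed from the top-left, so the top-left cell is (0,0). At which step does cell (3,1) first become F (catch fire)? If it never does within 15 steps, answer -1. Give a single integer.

Step 1: cell (3,1)='T' (+4 fires, +2 burnt)
Step 2: cell (3,1)='F' (+5 fires, +4 burnt)
  -> target ignites at step 2
Step 3: cell (3,1)='.' (+3 fires, +5 burnt)
Step 4: cell (3,1)='.' (+4 fires, +3 burnt)
Step 5: cell (3,1)='.' (+3 fires, +4 burnt)
Step 6: cell (3,1)='.' (+2 fires, +3 burnt)
Step 7: cell (3,1)='.' (+0 fires, +2 burnt)
  fire out at step 7

2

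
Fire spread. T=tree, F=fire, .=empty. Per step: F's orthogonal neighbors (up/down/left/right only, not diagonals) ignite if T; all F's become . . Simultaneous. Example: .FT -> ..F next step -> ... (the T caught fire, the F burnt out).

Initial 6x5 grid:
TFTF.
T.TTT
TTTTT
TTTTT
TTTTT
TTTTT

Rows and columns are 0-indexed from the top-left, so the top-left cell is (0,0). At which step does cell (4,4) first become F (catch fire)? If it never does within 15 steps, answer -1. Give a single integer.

Step 1: cell (4,4)='T' (+3 fires, +2 burnt)
Step 2: cell (4,4)='T' (+4 fires, +3 burnt)
Step 3: cell (4,4)='T' (+4 fires, +4 burnt)
Step 4: cell (4,4)='T' (+5 fires, +4 burnt)
Step 5: cell (4,4)='F' (+5 fires, +5 burnt)
  -> target ignites at step 5
Step 6: cell (4,4)='.' (+4 fires, +5 burnt)
Step 7: cell (4,4)='.' (+1 fires, +4 burnt)
Step 8: cell (4,4)='.' (+0 fires, +1 burnt)
  fire out at step 8

5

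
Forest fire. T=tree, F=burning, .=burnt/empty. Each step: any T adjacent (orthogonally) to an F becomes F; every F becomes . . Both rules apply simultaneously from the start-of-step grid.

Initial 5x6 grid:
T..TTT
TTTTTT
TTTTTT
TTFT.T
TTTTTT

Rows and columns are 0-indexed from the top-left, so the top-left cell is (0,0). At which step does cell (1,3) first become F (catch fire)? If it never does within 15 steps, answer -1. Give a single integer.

Step 1: cell (1,3)='T' (+4 fires, +1 burnt)
Step 2: cell (1,3)='T' (+6 fires, +4 burnt)
Step 3: cell (1,3)='F' (+6 fires, +6 burnt)
  -> target ignites at step 3
Step 4: cell (1,3)='.' (+5 fires, +6 burnt)
Step 5: cell (1,3)='.' (+4 fires, +5 burnt)
Step 6: cell (1,3)='.' (+1 fires, +4 burnt)
Step 7: cell (1,3)='.' (+0 fires, +1 burnt)
  fire out at step 7

3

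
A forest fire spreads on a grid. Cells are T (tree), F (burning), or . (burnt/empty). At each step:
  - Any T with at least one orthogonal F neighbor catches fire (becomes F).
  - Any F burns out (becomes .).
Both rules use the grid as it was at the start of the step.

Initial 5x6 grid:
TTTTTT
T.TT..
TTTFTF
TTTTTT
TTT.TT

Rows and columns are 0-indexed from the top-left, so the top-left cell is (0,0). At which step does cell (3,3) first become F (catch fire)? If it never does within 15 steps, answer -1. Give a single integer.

Step 1: cell (3,3)='F' (+5 fires, +2 burnt)
  -> target ignites at step 1
Step 2: cell (3,3)='.' (+6 fires, +5 burnt)
Step 3: cell (3,3)='.' (+6 fires, +6 burnt)
Step 4: cell (3,3)='.' (+5 fires, +6 burnt)
Step 5: cell (3,3)='.' (+2 fires, +5 burnt)
Step 6: cell (3,3)='.' (+0 fires, +2 burnt)
  fire out at step 6

1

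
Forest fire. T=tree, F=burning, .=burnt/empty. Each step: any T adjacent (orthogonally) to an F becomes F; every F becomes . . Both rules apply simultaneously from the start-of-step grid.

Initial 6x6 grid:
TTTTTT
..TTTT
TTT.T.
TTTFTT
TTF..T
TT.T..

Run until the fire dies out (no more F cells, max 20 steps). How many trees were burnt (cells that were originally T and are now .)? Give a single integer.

Answer: 24

Derivation:
Step 1: +3 fires, +2 burnt (F count now 3)
Step 2: +6 fires, +3 burnt (F count now 6)
Step 3: +6 fires, +6 burnt (F count now 6)
Step 4: +5 fires, +6 burnt (F count now 5)
Step 5: +3 fires, +5 burnt (F count now 3)
Step 6: +1 fires, +3 burnt (F count now 1)
Step 7: +0 fires, +1 burnt (F count now 0)
Fire out after step 7
Initially T: 25, now '.': 35
Total burnt (originally-T cells now '.'): 24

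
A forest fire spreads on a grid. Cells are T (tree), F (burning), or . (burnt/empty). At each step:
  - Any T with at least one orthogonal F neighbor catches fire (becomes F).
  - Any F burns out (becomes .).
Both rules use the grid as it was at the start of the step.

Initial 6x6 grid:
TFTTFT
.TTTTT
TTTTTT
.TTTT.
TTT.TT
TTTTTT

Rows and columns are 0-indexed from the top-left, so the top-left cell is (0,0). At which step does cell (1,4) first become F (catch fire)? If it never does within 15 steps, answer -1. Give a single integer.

Step 1: cell (1,4)='F' (+6 fires, +2 burnt)
  -> target ignites at step 1
Step 2: cell (1,4)='.' (+5 fires, +6 burnt)
Step 3: cell (1,4)='.' (+6 fires, +5 burnt)
Step 4: cell (1,4)='.' (+4 fires, +6 burnt)
Step 5: cell (1,4)='.' (+5 fires, +4 burnt)
Step 6: cell (1,4)='.' (+4 fires, +5 burnt)
Step 7: cell (1,4)='.' (+0 fires, +4 burnt)
  fire out at step 7

1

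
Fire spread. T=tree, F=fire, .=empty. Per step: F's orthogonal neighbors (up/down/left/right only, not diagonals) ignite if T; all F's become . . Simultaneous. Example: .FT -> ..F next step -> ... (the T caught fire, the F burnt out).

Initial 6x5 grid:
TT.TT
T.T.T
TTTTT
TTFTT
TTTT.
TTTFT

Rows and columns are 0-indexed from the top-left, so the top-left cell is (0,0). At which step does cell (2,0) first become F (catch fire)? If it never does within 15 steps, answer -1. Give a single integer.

Step 1: cell (2,0)='T' (+7 fires, +2 burnt)
Step 2: cell (2,0)='T' (+7 fires, +7 burnt)
Step 3: cell (2,0)='F' (+4 fires, +7 burnt)
  -> target ignites at step 3
Step 4: cell (2,0)='.' (+2 fires, +4 burnt)
Step 5: cell (2,0)='.' (+2 fires, +2 burnt)
Step 6: cell (2,0)='.' (+2 fires, +2 burnt)
Step 7: cell (2,0)='.' (+0 fires, +2 burnt)
  fire out at step 7

3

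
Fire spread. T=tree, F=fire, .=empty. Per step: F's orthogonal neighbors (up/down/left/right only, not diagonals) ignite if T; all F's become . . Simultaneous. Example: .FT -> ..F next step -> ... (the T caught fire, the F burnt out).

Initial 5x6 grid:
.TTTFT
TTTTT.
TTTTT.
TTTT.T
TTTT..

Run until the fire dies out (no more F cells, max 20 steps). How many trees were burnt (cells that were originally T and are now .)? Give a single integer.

Answer: 22

Derivation:
Step 1: +3 fires, +1 burnt (F count now 3)
Step 2: +3 fires, +3 burnt (F count now 3)
Step 3: +3 fires, +3 burnt (F count now 3)
Step 4: +3 fires, +3 burnt (F count now 3)
Step 5: +4 fires, +3 burnt (F count now 4)
Step 6: +3 fires, +4 burnt (F count now 3)
Step 7: +2 fires, +3 burnt (F count now 2)
Step 8: +1 fires, +2 burnt (F count now 1)
Step 9: +0 fires, +1 burnt (F count now 0)
Fire out after step 9
Initially T: 23, now '.': 29
Total burnt (originally-T cells now '.'): 22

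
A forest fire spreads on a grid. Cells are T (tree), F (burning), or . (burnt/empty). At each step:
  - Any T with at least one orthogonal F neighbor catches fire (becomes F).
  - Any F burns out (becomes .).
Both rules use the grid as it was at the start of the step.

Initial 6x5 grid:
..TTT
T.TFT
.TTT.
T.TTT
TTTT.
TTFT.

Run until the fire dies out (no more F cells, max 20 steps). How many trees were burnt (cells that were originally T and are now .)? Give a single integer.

Step 1: +7 fires, +2 burnt (F count now 7)
Step 2: +8 fires, +7 burnt (F count now 8)
Step 3: +3 fires, +8 burnt (F count now 3)
Step 4: +1 fires, +3 burnt (F count now 1)
Step 5: +0 fires, +1 burnt (F count now 0)
Fire out after step 5
Initially T: 20, now '.': 29
Total burnt (originally-T cells now '.'): 19

Answer: 19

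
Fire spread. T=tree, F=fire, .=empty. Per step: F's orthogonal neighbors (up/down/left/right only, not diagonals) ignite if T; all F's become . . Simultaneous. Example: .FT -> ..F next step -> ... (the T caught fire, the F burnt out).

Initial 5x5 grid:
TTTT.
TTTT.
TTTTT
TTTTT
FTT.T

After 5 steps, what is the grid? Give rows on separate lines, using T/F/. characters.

Step 1: 2 trees catch fire, 1 burn out
  TTTT.
  TTTT.
  TTTTT
  FTTTT
  .FT.T
Step 2: 3 trees catch fire, 2 burn out
  TTTT.
  TTTT.
  FTTTT
  .FTTT
  ..F.T
Step 3: 3 trees catch fire, 3 burn out
  TTTT.
  FTTT.
  .FTTT
  ..FTT
  ....T
Step 4: 4 trees catch fire, 3 burn out
  FTTT.
  .FTT.
  ..FTT
  ...FT
  ....T
Step 5: 4 trees catch fire, 4 burn out
  .FTT.
  ..FT.
  ...FT
  ....F
  ....T

.FTT.
..FT.
...FT
....F
....T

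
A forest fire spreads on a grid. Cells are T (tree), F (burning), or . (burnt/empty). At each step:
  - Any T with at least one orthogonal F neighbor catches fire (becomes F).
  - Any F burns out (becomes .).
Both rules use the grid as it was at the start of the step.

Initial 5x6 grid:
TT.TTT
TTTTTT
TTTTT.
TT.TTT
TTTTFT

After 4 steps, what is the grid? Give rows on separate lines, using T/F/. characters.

Step 1: 3 trees catch fire, 1 burn out
  TT.TTT
  TTTTTT
  TTTTT.
  TT.TFT
  TTTF.F
Step 2: 4 trees catch fire, 3 burn out
  TT.TTT
  TTTTTT
  TTTTF.
  TT.F.F
  TTF...
Step 3: 3 trees catch fire, 4 burn out
  TT.TTT
  TTTTFT
  TTTF..
  TT....
  TF....
Step 4: 6 trees catch fire, 3 burn out
  TT.TFT
  TTTF.F
  TTF...
  TF....
  F.....

TT.TFT
TTTF.F
TTF...
TF....
F.....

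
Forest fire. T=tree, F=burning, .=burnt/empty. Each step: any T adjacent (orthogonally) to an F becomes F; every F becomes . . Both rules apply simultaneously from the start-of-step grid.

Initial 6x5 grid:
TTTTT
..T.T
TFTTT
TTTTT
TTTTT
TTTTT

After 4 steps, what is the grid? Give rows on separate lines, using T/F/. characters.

Step 1: 3 trees catch fire, 1 burn out
  TTTTT
  ..T.T
  F.FTT
  TFTTT
  TTTTT
  TTTTT
Step 2: 5 trees catch fire, 3 burn out
  TTTTT
  ..F.T
  ...FT
  F.FTT
  TFTTT
  TTTTT
Step 3: 6 trees catch fire, 5 burn out
  TTFTT
  ....T
  ....F
  ...FT
  F.FTT
  TFTTT
Step 4: 7 trees catch fire, 6 burn out
  TF.FT
  ....F
  .....
  ....F
  ...FT
  F.FTT

TF.FT
....F
.....
....F
...FT
F.FTT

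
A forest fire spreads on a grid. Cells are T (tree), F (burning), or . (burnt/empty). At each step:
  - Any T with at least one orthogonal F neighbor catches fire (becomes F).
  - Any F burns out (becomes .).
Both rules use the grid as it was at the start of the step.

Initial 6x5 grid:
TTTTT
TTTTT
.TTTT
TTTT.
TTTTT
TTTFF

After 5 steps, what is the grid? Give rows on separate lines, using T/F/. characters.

Step 1: 3 trees catch fire, 2 burn out
  TTTTT
  TTTTT
  .TTTT
  TTTT.
  TTTFF
  TTF..
Step 2: 3 trees catch fire, 3 burn out
  TTTTT
  TTTTT
  .TTTT
  TTTF.
  TTF..
  TF...
Step 3: 4 trees catch fire, 3 burn out
  TTTTT
  TTTTT
  .TTFT
  TTF..
  TF...
  F....
Step 4: 5 trees catch fire, 4 burn out
  TTTTT
  TTTFT
  .TF.F
  TF...
  F....
  .....
Step 5: 5 trees catch fire, 5 burn out
  TTTFT
  TTF.F
  .F...
  F....
  .....
  .....

TTTFT
TTF.F
.F...
F....
.....
.....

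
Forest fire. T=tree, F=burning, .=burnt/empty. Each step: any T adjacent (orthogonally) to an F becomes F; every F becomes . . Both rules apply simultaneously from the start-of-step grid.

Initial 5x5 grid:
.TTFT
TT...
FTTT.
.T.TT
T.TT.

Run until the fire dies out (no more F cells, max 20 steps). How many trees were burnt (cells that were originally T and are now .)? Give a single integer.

Answer: 13

Derivation:
Step 1: +4 fires, +2 burnt (F count now 4)
Step 2: +4 fires, +4 burnt (F count now 4)
Step 3: +1 fires, +4 burnt (F count now 1)
Step 4: +1 fires, +1 burnt (F count now 1)
Step 5: +2 fires, +1 burnt (F count now 2)
Step 6: +1 fires, +2 burnt (F count now 1)
Step 7: +0 fires, +1 burnt (F count now 0)
Fire out after step 7
Initially T: 14, now '.': 24
Total burnt (originally-T cells now '.'): 13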